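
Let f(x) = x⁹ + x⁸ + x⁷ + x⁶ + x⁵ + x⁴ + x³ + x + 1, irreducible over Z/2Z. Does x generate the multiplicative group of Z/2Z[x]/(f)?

|GF(2^9)^×| = 2^9 − 1 = 511. Prime factorization: 511 = 7·73.
f is primitive ⇔ x has order 511 in GF(2)[x]/(f), i.e. x^(511/q) ≠ 1 for each prime q | 511.
x^(73) mod f = x⁶ + x⁵ + x².
x^(7) mod f = x⁷.
None equal 1, so x has full order 511; f is primitive.

Yes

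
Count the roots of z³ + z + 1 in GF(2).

Write h(z) = z³ + z + 1.
Evaluate at each of the 2 elements of GF(2):
h(0) = 1; h(1) = 1.
No element is a root.

0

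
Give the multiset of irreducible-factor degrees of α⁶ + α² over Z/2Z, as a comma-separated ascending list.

1, 1, 1, 1, 1, 1

Write g(α) = α⁶ + α².
Roots in Z/2Z: g(0) = 0 → root; g(1) = 0 → root.
Linear factors from roots: (α), (α + 1).
Complete factorization: g(α) = (α)^2·(α + 1)^4.
Factor degrees with multiplicity: 1 + 1 + 1 + 1 + 1 + 1 = 6.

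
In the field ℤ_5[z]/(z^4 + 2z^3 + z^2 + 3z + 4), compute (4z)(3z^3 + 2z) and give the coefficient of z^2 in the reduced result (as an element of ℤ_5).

1

Multiply in ℤ_5[z]: (4z)·(3z^3 + 2z) = 2z^4 + 3z^2.
Reduce using z^4 ≡ 3z^3 + 4z^2 + 2z + 1 (mod z^4 + 2z^3 + z^2 + 3z + 4).
Reduced: z^3 + z^2 + 4z + 2.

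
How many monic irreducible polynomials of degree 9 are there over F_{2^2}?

Gauss's count: N_{4}(9) = (1/9) Σ_{d|9} μ(9/d)·4^d.
Divisors of 9: 1, 3, 9; μ(9/d) for each: 0, -1, 1.
Σ = − 4^3 + 4^9 = 262080.
N = 262080/9 = 29120.

29120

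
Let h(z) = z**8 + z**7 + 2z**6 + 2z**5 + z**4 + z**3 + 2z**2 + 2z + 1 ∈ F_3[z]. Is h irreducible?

Check for roots in F_3: h(0) = 1; h(1) = 1; h(2) = 1.
No roots, so no linear factors.
Monic irreducibles of degree 2 over GF(3): z**2 + 1, z**2 + z + 2, z**2 + 2z + 2.
None of them divide h (all give nonzero remainder).
Degree-3 irreducible divisors: test the 8 monic irreducibles of degree 3 over GF(3).
None of them divide h (all give nonzero remainder).
Degree-4 irreducible divisors: test the 18 monic irreducibles of degree 4 over GF(3).
None of them divide h (all give nonzero remainder).
No irreducible factor of degree ≤ 4 exists, so h is irreducible over GF(3).

Yes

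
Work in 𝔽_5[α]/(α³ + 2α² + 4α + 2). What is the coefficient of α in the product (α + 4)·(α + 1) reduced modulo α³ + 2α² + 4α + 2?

0

Multiply in 𝔽_5[α]: (α + 4)·(α + 1) = α² + 4.
Reduced: α² + 4.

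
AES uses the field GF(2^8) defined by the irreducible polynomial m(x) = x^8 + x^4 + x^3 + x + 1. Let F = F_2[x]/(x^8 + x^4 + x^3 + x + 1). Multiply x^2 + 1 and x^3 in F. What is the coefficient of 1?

Multiply in F_2[x]: (x^2 + 1)·(x^3) = x^5 + x^3.
Reduced: x^5 + x^3.

0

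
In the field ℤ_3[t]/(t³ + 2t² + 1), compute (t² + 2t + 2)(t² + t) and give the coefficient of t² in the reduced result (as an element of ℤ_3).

Multiply in ℤ_3[t]: (t² + 2t + 2)·(t² + t) = t⁴ + t² + 2t.
Reduce using t³ ≡ t² + 2 (mod t³ + 2t² + 1).
Reduced: 2t² + t + 2.

2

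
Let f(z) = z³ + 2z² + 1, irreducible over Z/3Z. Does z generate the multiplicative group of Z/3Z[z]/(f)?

Yes

|GF(3^3)^×| = 3^3 − 1 = 26. Prime factorization: 26 = 2·13.
f is primitive ⇔ z has order 26 in GF(3)[z]/(f), i.e. z^(26/q) ≠ 1 for each prime q | 26.
z^(13) mod f = 2.
z^(2) mod f = z².
None equal 1, so z has full order 26; f is primitive.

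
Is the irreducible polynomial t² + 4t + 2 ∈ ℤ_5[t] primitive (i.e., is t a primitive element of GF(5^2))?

Write f(t) = t² + 4t + 2.
|GF(5^2)^×| = 5^2 − 1 = 24. Prime factorization: 24 = 2^3·3.
f is primitive ⇔ t has order 24 in GF(5)[t]/(f), i.e. t^(24/q) ≠ 1 for each prime q | 24.
t^(12) mod f = 4.
t^(8) mod f = 2t + 1.
None equal 1, so t has full order 24; f is primitive.

Yes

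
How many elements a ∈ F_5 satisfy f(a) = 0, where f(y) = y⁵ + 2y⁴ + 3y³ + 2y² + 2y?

Evaluate at each of the 5 elements of F_5:
f(0) = 0 → root; f(1) = 0 → root; f(2) = 0 → root; f(3) = 0 → root; f(4) = 3.
Roots: {0, 1, 2, 3}.

4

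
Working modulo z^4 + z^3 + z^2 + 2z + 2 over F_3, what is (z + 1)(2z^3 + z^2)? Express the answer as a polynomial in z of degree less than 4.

Multiply in F_3[z]: (z + 1)·(2z^3 + z^2) = 2z^4 + z^2.
Reduce using z^4 ≡ 2z^3 + 2z^2 + z + 1 (mod z^4 + z^3 + z^2 + 2z + 2).
Reduced: z^3 + 2z^2 + 2z + 2.

z^3 + 2z^2 + 2z + 2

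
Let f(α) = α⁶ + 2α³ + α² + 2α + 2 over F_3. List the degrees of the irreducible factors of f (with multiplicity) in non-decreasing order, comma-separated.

1, 1, 2, 2

Roots in F_3: f(0) = 2; f(1) = 2; f(2) = 0 → root.
Linear factors from roots: (α + 1).
Complete factorization: f(α) = (α + 1)^2·(α² + 1)·(α² + α + 2).
Factor degrees with multiplicity: 1 + 1 + 2 + 2 = 6.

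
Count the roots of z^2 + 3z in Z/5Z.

Write P(z) = z^2 + 3z.
Evaluate at each of the 5 elements of Z/5Z:
P(0) = 0 → root; P(1) = 4; P(2) = 0 → root; P(3) = 3; P(4) = 3.
Roots: {0, 2}.

2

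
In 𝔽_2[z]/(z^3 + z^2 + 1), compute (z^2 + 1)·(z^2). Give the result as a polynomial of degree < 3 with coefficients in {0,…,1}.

Multiply in 𝔽_2[z]: (z^2 + 1)·(z^2) = z^4 + z^2.
Reduce using z^3 ≡ z^2 + 1 (mod z^3 + z^2 + 1).
Reduced: z + 1.

z + 1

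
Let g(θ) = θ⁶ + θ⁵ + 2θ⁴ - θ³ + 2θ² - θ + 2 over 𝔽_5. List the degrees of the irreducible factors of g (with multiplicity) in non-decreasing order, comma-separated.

Roots in 𝔽_5: g(0) = 2; g(1) = 1; g(2) = 3; g(3) = 4; g(4) = 3.
Complete factorization: g(θ) = (θ⁶ + θ⁵ + 2θ⁴ - θ³ + 2θ² - θ + 2).
Factor degrees with multiplicity: 6 = 6.

6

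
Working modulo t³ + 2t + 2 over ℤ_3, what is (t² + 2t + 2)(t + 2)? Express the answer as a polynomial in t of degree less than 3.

t^2 + t + 2

Multiply in ℤ_3[t]: (t² + 2t + 2)·(t + 2) = t³ + t² + 1.
Reduce using t³ ≡ t + 1 (mod t³ + 2t + 2).
Reduced: t² + t + 2.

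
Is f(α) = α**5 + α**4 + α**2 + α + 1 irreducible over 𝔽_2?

Check for roots in 𝔽_2: f(0) = 1; f(1) = 1.
No roots, so no linear factors.
Monic irreducibles of degree 2 over GF(2): α**2 + α + 1.
None of them divide f (all give nonzero remainder).
No irreducible factor of degree ≤ 2 exists, so f is irreducible over GF(2).

Yes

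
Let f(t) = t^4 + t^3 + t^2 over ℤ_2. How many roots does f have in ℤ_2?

Evaluate at each of the 2 elements of ℤ_2:
f(0) = 0 → root; f(1) = 1.
Roots: {0}.

1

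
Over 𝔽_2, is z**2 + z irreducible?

No

Write m(z) = z**2 + z.
Check for roots in 𝔽_2: m(0) = 0 → root; m(1) = 0 → root.
m(0) = 0, so (z) divides m(z); m is reducible.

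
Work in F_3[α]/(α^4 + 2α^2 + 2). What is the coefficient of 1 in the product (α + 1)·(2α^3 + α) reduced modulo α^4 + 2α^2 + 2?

2

Multiply in F_3[α]: (α + 1)·(2α^3 + α) = 2α^4 + 2α^3 + α^2 + α.
Reduce using α^4 ≡ α^2 + 1 (mod α^4 + 2α^2 + 2).
Reduced: 2α^3 + α + 2.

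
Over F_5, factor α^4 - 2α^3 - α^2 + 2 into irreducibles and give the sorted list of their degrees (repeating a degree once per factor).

Write h(α) = α^4 - 2α^3 - α^2 + 2.
Roots in F_5: h(0) = 2; h(1) = 0 → root; h(2) = 3; h(3) = 0 → root; h(4) = 4.
Linear factors from roots: (α - 1), (α + 2).
Complete factorization: h(α) = (α + 2)·(α - 1)·(α^2 + 2α - 1).
Factor degrees with multiplicity: 1 + 1 + 2 = 4.

1, 1, 2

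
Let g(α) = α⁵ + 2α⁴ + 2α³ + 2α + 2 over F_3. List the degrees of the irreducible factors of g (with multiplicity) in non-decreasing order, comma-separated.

Roots in F_3: g(0) = 2; g(1) = 0 → root; g(2) = 2.
Linear factors from roots: (α + 2).
Complete factorization: g(α) = (α + 2)^2·(α³ + α² + 2).
Factor degrees with multiplicity: 1 + 1 + 3 = 5.

1, 1, 3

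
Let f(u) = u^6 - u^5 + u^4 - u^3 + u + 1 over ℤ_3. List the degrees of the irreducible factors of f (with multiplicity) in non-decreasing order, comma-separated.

Roots in ℤ_3: f(0) = 1; f(1) = 2; f(2) = 1.
Complete factorization: f(u) = (u^6 - u^5 + u^4 - u^3 + u + 1).
Factor degrees with multiplicity: 6 = 6.

6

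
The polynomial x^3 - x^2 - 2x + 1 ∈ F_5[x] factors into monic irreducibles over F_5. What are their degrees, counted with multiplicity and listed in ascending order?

3

Write g(x) = x^3 - x^2 - 2x + 1.
Roots in F_5: g(0) = 1; g(1) = 4; g(2) = 1; g(3) = 3; g(4) = 1.
Complete factorization: g(x) = (x^3 - x^2 - 2x + 1).
Factor degrees with multiplicity: 3 = 3.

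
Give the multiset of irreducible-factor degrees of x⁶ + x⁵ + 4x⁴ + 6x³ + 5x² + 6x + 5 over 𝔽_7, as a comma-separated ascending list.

1, 1, 1, 3

Write g(x) = x⁶ + x⁵ + 4x⁴ + 6x³ + 5x² + 6x + 5.
Linear factors from roots: (x + 6), (x + 5), (x + 4).
Complete factorization: g(x) = (x + 4)·(x + 5)·(x + 6)·(x³ + 5).
Factor degrees with multiplicity: 1 + 1 + 1 + 3 = 6.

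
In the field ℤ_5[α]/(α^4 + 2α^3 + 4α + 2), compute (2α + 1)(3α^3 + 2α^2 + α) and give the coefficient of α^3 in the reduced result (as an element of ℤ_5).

0

Multiply in ℤ_5[α]: (2α + 1)·(3α^3 + 2α^2 + α) = α^4 + 2α^3 + 4α^2 + α.
Reduce using α^4 ≡ 3α^3 + α + 3 (mod α^4 + 2α^3 + 4α + 2).
Reduced: 4α^2 + 2α + 3.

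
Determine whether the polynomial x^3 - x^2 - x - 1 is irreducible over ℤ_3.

Write m(x) = x^3 - x^2 - x - 1.
Check for roots in ℤ_3: m(0) = 2; m(1) = 1; m(2) = 1.
No roots. A degree-3 polynomial over a field with no linear factor is irreducible.

Yes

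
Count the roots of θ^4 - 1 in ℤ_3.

Write f(θ) = θ^4 - 1.
Evaluate at each of the 3 elements of ℤ_3:
f(0) = 2; f(1) = 0 → root; f(2) = 0 → root.
Roots: {1, 2}.

2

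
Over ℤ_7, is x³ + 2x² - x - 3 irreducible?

Yes

Write h(x) = x³ + 2x² - x - 3.
Check for roots in ℤ_7: h(0) = 4; h(1) = 6; h(2) = 4; h(3) = 4; h(4) = 5; h(5) = 6; h(6) = 6.
No roots. A degree-3 polynomial over a field with no linear factor is irreducible.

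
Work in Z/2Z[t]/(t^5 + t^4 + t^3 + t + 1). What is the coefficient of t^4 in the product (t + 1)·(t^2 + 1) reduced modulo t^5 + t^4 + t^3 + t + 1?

Multiply in Z/2Z[t]: (t + 1)·(t^2 + 1) = t^3 + t^2 + t + 1.
Reduced: t^3 + t^2 + t + 1.

0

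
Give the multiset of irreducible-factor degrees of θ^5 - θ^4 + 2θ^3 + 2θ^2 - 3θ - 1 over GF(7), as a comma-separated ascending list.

Write f(θ) = θ^5 - θ^4 + 2θ^3 + 2θ^2 - 3θ - 1.
Linear factors from roots: (θ - 1), (θ - 3), (θ + 1).
Complete factorization: f(θ) = (θ + 1)·(θ - 3)·(θ - 1)·(θ^2 + 2θ + 2).
Factor degrees with multiplicity: 1 + 1 + 1 + 2 = 5.

1, 1, 1, 2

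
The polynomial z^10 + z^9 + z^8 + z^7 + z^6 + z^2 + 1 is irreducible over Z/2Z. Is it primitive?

No

Write f(z) = z^10 + z^9 + z^8 + z^7 + z^6 + z^2 + 1.
|GF(2^10)^×| = 2^10 − 1 = 1023. Prime factorization: 1023 = 3·11·31.
f is primitive ⇔ z has order 1023 in GF(2)[z]/(f), i.e. z^(1023/q) ≠ 1 for each prime q | 1023.
z^(341) mod f = 1
z^(93) mod f = z^7 + z^6 + z^5 + z^4 + 1.
z^(33) mod f = z^7 + z^3 + z^2 + z.
Since z^(341) = 1, the order of z divides 341 < 1023; not primitive.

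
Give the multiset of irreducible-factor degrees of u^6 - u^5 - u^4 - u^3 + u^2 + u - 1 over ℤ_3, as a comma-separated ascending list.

6

Write h(u) = u^6 - u^5 - u^4 - u^3 + u^2 + u - 1.
Roots in ℤ_3: h(0) = 2; h(1) = 2; h(2) = 1.
Complete factorization: h(u) = (u^6 - u^5 - u^4 - u^3 + u^2 + u - 1).
Factor degrees with multiplicity: 6 = 6.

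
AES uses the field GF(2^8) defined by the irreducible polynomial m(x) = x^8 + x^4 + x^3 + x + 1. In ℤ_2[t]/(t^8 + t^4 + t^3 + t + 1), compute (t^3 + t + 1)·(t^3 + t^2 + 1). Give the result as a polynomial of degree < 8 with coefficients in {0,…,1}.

t^6 + t^5 + t^4 + t^3 + t^2 + t + 1

Multiply in ℤ_2[t]: (t^3 + t + 1)·(t^3 + t^2 + 1) = t^6 + t^5 + t^4 + t^3 + t^2 + t + 1.
Reduced: t^6 + t^5 + t^4 + t^3 + t^2 + t + 1.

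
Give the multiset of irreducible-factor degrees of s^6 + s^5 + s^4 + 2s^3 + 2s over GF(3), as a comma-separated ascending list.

1, 1, 1, 3

Write g(s) = s^6 + s^5 + s^4 + 2s^3 + 2s.
Roots in GF(3): g(0) = 0 → root; g(1) = 1; g(2) = 0 → root.
Linear factors from roots: (s), (s + 1).
Complete factorization: g(s) = (s)·(s + 1)^2·(s^3 + 2s^2 + 2s + 2).
Factor degrees with multiplicity: 1 + 1 + 1 + 3 = 6.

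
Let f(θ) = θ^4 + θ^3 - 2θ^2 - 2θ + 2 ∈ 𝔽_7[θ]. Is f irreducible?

No

Check for roots in 𝔽_7: f(0) = 2; f(1) = 0 → root; f(2) = 0 → root; f(3) = 2; f(4) = 2; f(5) = 6; f(6) = 2.
f(1) = 0, so (θ − 1) divides f(θ); f is reducible.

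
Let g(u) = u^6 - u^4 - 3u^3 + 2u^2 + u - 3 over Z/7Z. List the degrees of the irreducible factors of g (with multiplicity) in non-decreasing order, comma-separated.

6

Complete factorization: g(u) = (u^6 - u^4 - 3u^3 + 2u^2 + u - 3).
Factor degrees with multiplicity: 6 = 6.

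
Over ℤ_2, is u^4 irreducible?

No

Write P(u) = u^4.
Check for roots in ℤ_2: P(0) = 0 → root; P(1) = 1.
P(0) = 0, so (u) divides P(u); P is reducible.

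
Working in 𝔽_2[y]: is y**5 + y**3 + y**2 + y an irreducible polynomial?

Write g(y) = y**5 + y**3 + y**2 + y.
Check for roots in 𝔽_2: g(0) = 0 → root; g(1) = 0 → root.
g(0) = 0, so (y) divides g(y); g is reducible.

No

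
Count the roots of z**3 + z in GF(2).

2

Write f(z) = z**3 + z.
Evaluate at each of the 2 elements of GF(2):
f(0) = 0 → root; f(1) = 0 → root.
Roots: {0, 1}.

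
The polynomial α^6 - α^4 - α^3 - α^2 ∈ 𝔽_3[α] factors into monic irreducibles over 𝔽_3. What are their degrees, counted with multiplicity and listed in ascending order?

1, 1, 1, 1, 2

Write h(α) = α^6 - α^4 - α^3 - α^2.
Roots in 𝔽_3: h(0) = 0 → root; h(1) = 1; h(2) = 0 → root.
Linear factors from roots: (α), (α + 1).
Complete factorization: h(α) = (α)^2·(α + 1)^2·(α^2 + α - 1).
Factor degrees with multiplicity: 1 + 1 + 1 + 1 + 2 = 6.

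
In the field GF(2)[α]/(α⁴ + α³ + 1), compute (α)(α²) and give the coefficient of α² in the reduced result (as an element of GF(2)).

0

Multiply in GF(2)[α]: (α)·(α²) = α³.
Reduced: α³.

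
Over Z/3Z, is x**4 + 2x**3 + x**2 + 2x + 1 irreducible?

Write P(x) = x**4 + 2x**3 + x**2 + 2x + 1.
Check for roots in Z/3Z: P(0) = 1; P(1) = 1; P(2) = 2.
No roots, so no linear factors.
Monic irreducibles of degree 2 over GF(3): x**2 + 1, x**2 + x + 2, x**2 + 2x + 2.
None of them divide P (all give nonzero remainder).
No irreducible factor of degree ≤ 2 exists, so P is irreducible over GF(3).

Yes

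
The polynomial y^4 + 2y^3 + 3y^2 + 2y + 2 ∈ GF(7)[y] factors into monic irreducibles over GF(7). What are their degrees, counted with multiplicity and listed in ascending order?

Write g(y) = y^4 + 2y^3 + 3y^2 + 2y + 2.
Complete factorization: g(y) = (y^2 + 1)·(y^2 + 2y + 2).
Factor degrees with multiplicity: 2 + 2 = 4.

2, 2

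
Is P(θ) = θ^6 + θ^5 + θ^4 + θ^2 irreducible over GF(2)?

No

Check for roots in GF(2): P(0) = 0 → root; P(1) = 0 → root.
P(0) = 0, so (θ) divides P(θ); P is reducible.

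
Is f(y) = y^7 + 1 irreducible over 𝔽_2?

Check for roots in 𝔽_2: f(0) = 1; f(1) = 0 → root.
f(1) = 0, so (y − 1) divides f(y); f is reducible.

No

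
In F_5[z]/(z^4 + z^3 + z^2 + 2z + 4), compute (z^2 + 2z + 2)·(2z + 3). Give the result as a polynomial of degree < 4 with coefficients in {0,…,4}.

Multiply in F_5[z]: (z^2 + 2z + 2)·(2z + 3) = 2z^3 + 2z^2 + 1.
Reduced: 2z^3 + 2z^2 + 1.

2z^3 + 2z^2 + 1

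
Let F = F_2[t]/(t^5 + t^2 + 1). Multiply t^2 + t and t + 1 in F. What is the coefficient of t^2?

0

Multiply in F_2[t]: (t^2 + t)·(t + 1) = t^3 + t.
Reduced: t^3 + t.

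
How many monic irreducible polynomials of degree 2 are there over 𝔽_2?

1

Gauss's count: N_{2}(2) = (1/2) Σ_{d|2} μ(2/d)·2^d.
Divisors of 2: 1, 2; μ(2/d) for each: -1, 1.
Σ = − 2^1 + 2^2 = 2.
N = 2/2 = 1.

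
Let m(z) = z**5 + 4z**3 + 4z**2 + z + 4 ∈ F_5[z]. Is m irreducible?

Check for roots in F_5: m(0) = 4; m(1) = 4; m(2) = 1; m(3) = 4; m(4) = 2.
No roots, so no linear factors.
Degree-2 irreducible divisors: test the 10 monic irreducibles of degree 2 over GF(5).
None of them divide m (all give nonzero remainder).
No irreducible factor of degree ≤ 2 exists, so m is irreducible over GF(5).

Yes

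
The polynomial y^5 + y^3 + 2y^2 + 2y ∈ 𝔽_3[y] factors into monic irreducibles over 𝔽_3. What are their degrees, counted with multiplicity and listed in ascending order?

Write g(y) = y^5 + y^3 + 2y^2 + 2y.
Roots in 𝔽_3: g(0) = 0 → root; g(1) = 0 → root; g(2) = 1.
Linear factors from roots: (y), (y + 2).
Complete factorization: g(y) = (y)·(y + 2)·(y^3 + y^2 + 2y + 1).
Factor degrees with multiplicity: 1 + 1 + 3 = 5.

1, 1, 3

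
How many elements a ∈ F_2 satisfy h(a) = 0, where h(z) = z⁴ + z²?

Evaluate at each of the 2 elements of F_2:
h(0) = 0 → root; h(1) = 0 → root.
Roots: {0, 1}.

2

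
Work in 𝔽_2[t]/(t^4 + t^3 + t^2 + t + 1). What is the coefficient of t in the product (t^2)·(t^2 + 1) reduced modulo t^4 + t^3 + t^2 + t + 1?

Multiply in 𝔽_2[t]: (t^2)·(t^2 + 1) = t^4 + t^2.
Reduce using t^4 ≡ t^3 + t^2 + t + 1 (mod t^4 + t^3 + t^2 + t + 1).
Reduced: t^3 + t + 1.

1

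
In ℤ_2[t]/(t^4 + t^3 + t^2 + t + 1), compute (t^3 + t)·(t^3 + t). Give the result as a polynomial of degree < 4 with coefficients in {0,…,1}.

Multiply in ℤ_2[t]: (t^3 + t)·(t^3 + t) = t^6 + t^2.
Reduce using t^4 ≡ t^3 + t^2 + t + 1 (mod t^4 + t^3 + t^2 + t + 1).
Reduced: t^2 + t.

t^2 + t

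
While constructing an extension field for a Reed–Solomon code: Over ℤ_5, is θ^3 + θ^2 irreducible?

No

Write f(θ) = θ^3 + θ^2.
Check for roots in ℤ_5: f(0) = 0 → root; f(1) = 2; f(2) = 2; f(3) = 1; f(4) = 0 → root.
f(0) = 0, so (θ) divides f(θ); f is reducible.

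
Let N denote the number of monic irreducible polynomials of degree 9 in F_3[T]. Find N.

2184

Gauss's count: N_{3}(9) = (1/9) Σ_{d|9} μ(9/d)·3^d.
Divisors of 9: 1, 3, 9; μ(9/d) for each: 0, -1, 1.
Σ = − 3^3 + 3^9 = 19656.
N = 19656/9 = 2184.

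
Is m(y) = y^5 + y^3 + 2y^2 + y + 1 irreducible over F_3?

Check for roots in F_3: m(0) = 1; m(1) = 0 → root; m(2) = 0 → root.
m(1) = 0, so (y − 1) divides m(y); m is reducible.

No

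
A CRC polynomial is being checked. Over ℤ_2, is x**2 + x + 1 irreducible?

Yes

Write P(x) = x**2 + x + 1.
Check for roots in ℤ_2: P(0) = 1; P(1) = 1.
No roots. A degree-2 polynomial over a field with no linear factor is irreducible.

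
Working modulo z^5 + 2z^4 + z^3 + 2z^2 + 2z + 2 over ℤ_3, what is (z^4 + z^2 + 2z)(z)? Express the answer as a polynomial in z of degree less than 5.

Multiply in ℤ_3[z]: (z^4 + z^2 + 2z)·(z) = z^5 + z^3 + 2z^2.
Reduce using z^5 ≡ z^4 + 2z^3 + z^2 + z + 1 (mod z^5 + 2z^4 + z^3 + 2z^2 + 2z + 2).
Reduced: z^4 + z + 1.

z^4 + z + 1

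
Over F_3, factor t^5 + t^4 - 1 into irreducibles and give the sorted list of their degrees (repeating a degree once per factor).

5

Write h(t) = t^5 + t^4 - 1.
Roots in F_3: h(0) = 2; h(1) = 1; h(2) = 2.
Complete factorization: h(t) = (t^5 + t^4 - 1).
Factor degrees with multiplicity: 5 = 5.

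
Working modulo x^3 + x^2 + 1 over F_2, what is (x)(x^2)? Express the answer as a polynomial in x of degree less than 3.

x^2 + 1

Multiply in F_2[x]: (x)·(x^2) = x^3.
Reduce using x^3 ≡ x^2 + 1 (mod x^3 + x^2 + 1).
Reduced: x^2 + 1.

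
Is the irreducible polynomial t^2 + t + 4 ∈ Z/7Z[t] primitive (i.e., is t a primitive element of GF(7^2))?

No

Write f(t) = t^2 + t + 4.
|GF(7^2)^×| = 7^2 − 1 = 48. Prime factorization: 48 = 2^4·3.
f is primitive ⇔ t has order 48 in GF(7)[t]/(f), i.e. t^(48/q) ≠ 1 for each prime q | 48.
t^(24) mod f = 1
t^(16) mod f = 2.
Since t^(24) = 1, the order of t divides 24 < 48; not primitive.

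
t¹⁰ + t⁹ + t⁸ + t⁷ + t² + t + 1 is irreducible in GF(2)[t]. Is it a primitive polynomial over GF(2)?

Write f(t) = t¹⁰ + t⁹ + t⁸ + t⁷ + t² + t + 1.
|GF(2^10)^×| = 2^10 − 1 = 1023. Prime factorization: 1023 = 3·11·31.
f is primitive ⇔ t has order 1023 in GF(2)[t]/(f), i.e. t^(1023/q) ≠ 1 for each prime q | 1023.
t^(341) mod f = 1
t^(93) mod f = t⁸ + 1.
t^(33) mod f = t⁹ + t⁷ + 1.
Since t^(341) = 1, the order of t divides 341 < 1023; not primitive.

No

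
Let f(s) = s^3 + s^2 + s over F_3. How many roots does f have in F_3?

Evaluate at each of the 3 elements of F_3:
f(0) = 0 → root; f(1) = 0 → root; f(2) = 2.
Roots: {0, 1}.

2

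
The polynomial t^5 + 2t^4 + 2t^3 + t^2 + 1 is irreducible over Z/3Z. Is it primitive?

Yes

Write f(t) = t^5 + 2t^4 + 2t^3 + t^2 + 1.
|GF(3^5)^×| = 3^5 − 1 = 242. Prime factorization: 242 = 2·11^2.
f is primitive ⇔ t has order 242 in GF(3)[t]/(f), i.e. t^(242/q) ≠ 1 for each prime q | 242.
t^(121) mod f = 2.
t^(22) mod f = t^4 + t^3 + t^2 + 1.
None equal 1, so t has full order 242; f is primitive.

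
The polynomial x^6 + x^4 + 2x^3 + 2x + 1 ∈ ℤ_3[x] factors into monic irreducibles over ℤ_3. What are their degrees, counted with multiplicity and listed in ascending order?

6

Write h(x) = x^6 + x^4 + 2x^3 + 2x + 1.
Roots in ℤ_3: h(0) = 1; h(1) = 1; h(2) = 2.
Complete factorization: h(x) = (x^6 + x^4 + 2x^3 + 2x + 1).
Factor degrees with multiplicity: 6 = 6.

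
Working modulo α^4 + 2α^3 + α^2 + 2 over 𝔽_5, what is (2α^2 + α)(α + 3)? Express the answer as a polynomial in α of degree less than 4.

2α^3 + 2α^2 + 3α

Multiply in 𝔽_5[α]: (2α^2 + α)·(α + 3) = 2α^3 + 2α^2 + 3α.
Reduced: 2α^3 + 2α^2 + 3α.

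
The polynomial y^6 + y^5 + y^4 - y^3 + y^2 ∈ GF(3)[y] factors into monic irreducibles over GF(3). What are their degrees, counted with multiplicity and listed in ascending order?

1, 1, 1, 1, 2

Write g(y) = y^6 + y^5 + y^4 - y^3 + y^2.
Roots in GF(3): g(0) = 0 → root; g(1) = 0 → root; g(2) = 0 → root.
Linear factors from roots: (y), (y - 1), (y + 1).
Complete factorization: g(y) = (y + 1)·(y - 1)·(y)^2·(y^2 + y - 1).
Factor degrees with multiplicity: 1 + 1 + 1 + 1 + 2 = 6.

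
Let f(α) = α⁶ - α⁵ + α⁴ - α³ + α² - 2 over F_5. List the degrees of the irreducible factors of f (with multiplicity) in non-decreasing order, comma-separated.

Roots in F_5: f(0) = 3; f(1) = 4; f(2) = 2; f(3) = 2; f(4) = 3.
Complete factorization: f(α) = (α⁶ - α⁵ + α⁴ - α³ + α² - 2).
Factor degrees with multiplicity: 6 = 6.

6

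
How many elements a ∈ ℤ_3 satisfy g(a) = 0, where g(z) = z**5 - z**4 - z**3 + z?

Evaluate at each of the 3 elements of ℤ_3:
g(0) = 0 → root; g(1) = 0 → root; g(2) = 1.
Roots: {0, 1}.

2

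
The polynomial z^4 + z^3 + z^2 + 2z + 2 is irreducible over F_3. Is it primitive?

Write f(z) = z^4 + z^3 + z^2 + 2z + 2.
|GF(3^4)^×| = 3^4 − 1 = 80. Prime factorization: 80 = 2^4·5.
f is primitive ⇔ z has order 80 in GF(3)[z]/(f), i.e. z^(80/q) ≠ 1 for each prime q | 80.
z^(40) mod f = 2.
z^(16) mod f = 2z^3 + 1.
None equal 1, so z has full order 80; f is primitive.

Yes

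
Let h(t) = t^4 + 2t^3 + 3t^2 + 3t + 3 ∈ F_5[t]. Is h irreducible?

Check for roots in F_5: h(0) = 3; h(1) = 2; h(2) = 3; h(3) = 4; h(4) = 2.
No roots, so no linear factors.
Degree-2 irreducible divisors: test the 10 monic irreducibles of degree 2 over GF(5).
None of them divide h (all give nonzero remainder).
No irreducible factor of degree ≤ 2 exists, so h is irreducible over GF(5).

Yes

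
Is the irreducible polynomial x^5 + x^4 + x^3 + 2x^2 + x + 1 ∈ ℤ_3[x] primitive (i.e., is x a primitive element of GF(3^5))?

Yes

Write f(x) = x^5 + x^4 + x^3 + 2x^2 + x + 1.
|GF(3^5)^×| = 3^5 − 1 = 242. Prime factorization: 242 = 2·11^2.
f is primitive ⇔ x has order 242 in GF(3)[x]/(f), i.e. x^(242/q) ≠ 1 for each prime q | 242.
x^(121) mod f = 2.
x^(22) mod f = x^4 + 2x^2 + x + 1.
None equal 1, so x has full order 242; f is primitive.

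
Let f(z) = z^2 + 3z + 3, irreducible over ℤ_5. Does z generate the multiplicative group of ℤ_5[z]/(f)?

|GF(5^2)^×| = 5^2 − 1 = 24. Prime factorization: 24 = 2^3·3.
f is primitive ⇔ z has order 24 in GF(5)[z]/(f), i.e. z^(24/q) ≠ 1 for each prime q | 24.
z^(12) mod f = 4.
z^(8) mod f = z + 1.
None equal 1, so z has full order 24; f is primitive.

Yes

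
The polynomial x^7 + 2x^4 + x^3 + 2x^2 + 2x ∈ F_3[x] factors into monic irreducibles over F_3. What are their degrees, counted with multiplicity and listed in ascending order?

1, 1, 1, 2, 2

Write g(x) = x^7 + 2x^4 + x^3 + 2x^2 + 2x.
Roots in F_3: g(0) = 0 → root; g(1) = 2; g(2) = 0 → root.
Linear factors from roots: (x), (x + 1).
Complete factorization: g(x) = (x)·(x + 1)^2·(x^2 + 1)·(x^2 + x + 2).
Factor degrees with multiplicity: 1 + 1 + 1 + 2 + 2 = 7.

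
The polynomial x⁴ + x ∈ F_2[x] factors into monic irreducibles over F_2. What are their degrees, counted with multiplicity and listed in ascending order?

1, 1, 2

Write g(x) = x⁴ + x.
Roots in F_2: g(0) = 0 → root; g(1) = 0 → root.
Linear factors from roots: (x), (x + 1).
Complete factorization: g(x) = (x)·(x + 1)·(x² + x + 1).
Factor degrees with multiplicity: 1 + 1 + 2 = 4.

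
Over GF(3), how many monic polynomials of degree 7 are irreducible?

312

The number of monic irreducibles of degree 7 over GF(3) is (1/7)·Σ_{d∣7} μ(7/d) 3^d.
Divisors of 7: 1, 7; μ(7/d) for each: -1, 1.
Σ = − 3^1 + 3^7 = 2184.
N = 2184/7 = 312.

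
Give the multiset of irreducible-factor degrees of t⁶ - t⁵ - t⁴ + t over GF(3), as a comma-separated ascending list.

Write g(t) = t⁶ - t⁵ - t⁴ + t.
Roots in GF(3): g(0) = 0 → root; g(1) = 0 → root; g(2) = 0 → root.
Linear factors from roots: (t), (t - 1), (t + 1).
Complete factorization: g(t) = (t)·(t - 1)·(t + 1)^2·(t² + t - 1).
Factor degrees with multiplicity: 1 + 1 + 1 + 1 + 2 = 6.

1, 1, 1, 1, 2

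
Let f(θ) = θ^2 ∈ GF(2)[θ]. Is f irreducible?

No

Check for roots in GF(2): f(0) = 0 → root; f(1) = 1.
f(0) = 0, so (θ) divides f(θ); f is reducible.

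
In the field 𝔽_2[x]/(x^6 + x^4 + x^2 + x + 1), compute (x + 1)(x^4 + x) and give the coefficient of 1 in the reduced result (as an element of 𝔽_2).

Multiply in 𝔽_2[x]: (x + 1)·(x^4 + x) = x^5 + x^4 + x^2 + x.
Reduced: x^5 + x^4 + x^2 + x.

0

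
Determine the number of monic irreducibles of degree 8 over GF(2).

30

x^(2^8) − x is the product of all monic irreducibles of degree dividing 8; Möbius inversion gives N = (1/8) Σ μ(8/d)·2^d.
Divisors of 8: 1, 2, 4, 8; μ(8/d) for each: 0, 0, -1, 1.
Σ = − 2^4 + 2^8 = 240.
N = 240/8 = 30.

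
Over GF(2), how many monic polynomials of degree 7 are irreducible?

18

The number of monic irreducibles of degree 7 over GF(2) is (1/7)·Σ_{d∣7} μ(7/d) 2^d.
Divisors of 7: 1, 7; μ(7/d) for each: -1, 1.
Σ = − 2^1 + 2^7 = 126.
N = 126/7 = 18.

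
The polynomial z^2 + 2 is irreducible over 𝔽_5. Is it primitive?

Write f(z) = z^2 + 2.
|GF(5^2)^×| = 5^2 − 1 = 24. Prime factorization: 24 = 2^3·3.
f is primitive ⇔ z has order 24 in GF(5)[z]/(f), i.e. z^(24/q) ≠ 1 for each prime q | 24.
z^(12) mod f = 4.
z^(8) mod f = 1
Since z^(8) = 1, the order of z divides 8 < 24; not primitive.

No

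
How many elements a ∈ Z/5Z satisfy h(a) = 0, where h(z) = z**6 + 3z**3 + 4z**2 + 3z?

Evaluate at each of the 5 elements of Z/5Z:
h(0) = 0 → root; h(1) = 1; h(2) = 0 → root; h(3) = 0 → root; h(4) = 4.
Roots: {0, 2, 3}.

3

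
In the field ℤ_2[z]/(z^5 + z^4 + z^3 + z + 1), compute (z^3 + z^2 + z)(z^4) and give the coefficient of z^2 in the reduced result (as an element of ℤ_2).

1

Multiply in ℤ_2[z]: (z^3 + z^2 + z)·(z^4) = z^7 + z^6 + z^5.
Reduce using z^5 ≡ z^4 + z^3 + z + 1 (mod z^5 + z^4 + z^3 + z + 1).
Reduced: z^3 + z^2.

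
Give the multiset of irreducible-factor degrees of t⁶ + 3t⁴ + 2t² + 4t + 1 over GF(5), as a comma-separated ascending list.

2, 4

Write h(t) = t⁶ + 3t⁴ + 2t² + 4t + 1.
Roots in GF(5): h(0) = 1; h(1) = 1; h(2) = 4; h(3) = 3; h(4) = 3.
Complete factorization: h(t) = (t² + t + 1)·(t⁴ + 4t³ + 3t² + 3t + 1).
Factor degrees with multiplicity: 2 + 4 = 6.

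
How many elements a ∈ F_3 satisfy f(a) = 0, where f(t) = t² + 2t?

2

Evaluate at each of the 3 elements of F_3:
f(0) = 0 → root; f(1) = 0 → root; f(2) = 2.
Roots: {0, 1}.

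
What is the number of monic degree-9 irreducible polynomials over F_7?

Gauss's count: N_{7}(9) = (1/9) Σ_{d|9} μ(9/d)·7^d.
Divisors of 9: 1, 3, 9; μ(9/d) for each: 0, -1, 1.
Σ = − 7^3 + 7^9 = 40353264.
N = 40353264/9 = 4483696.

4483696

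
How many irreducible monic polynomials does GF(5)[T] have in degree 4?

By the necklace-counting formula, N_5(4) = (1/4) Σ_{d|4} μ(4/d)·5^d.
Divisors of 4: 1, 2, 4; μ(4/d) for each: 0, -1, 1.
Σ = − 5^2 + 5^4 = 600.
N = 600/4 = 150.

150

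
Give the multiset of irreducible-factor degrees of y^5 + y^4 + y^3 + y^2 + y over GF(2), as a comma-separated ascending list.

Write h(y) = y^5 + y^4 + y^3 + y^2 + y.
Roots in GF(2): h(0) = 0 → root; h(1) = 1.
Linear factors from roots: (y).
Complete factorization: h(y) = (y)·(y^4 + y^3 + y^2 + y + 1).
Factor degrees with multiplicity: 1 + 4 = 5.

1, 4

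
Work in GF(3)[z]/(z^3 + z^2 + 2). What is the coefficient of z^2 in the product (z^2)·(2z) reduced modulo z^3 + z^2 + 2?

1

Multiply in GF(3)[z]: (z^2)·(2z) = 2z^3.
Reduce using z^3 ≡ 2z^2 + 1 (mod z^3 + z^2 + 2).
Reduced: z^2 + 2.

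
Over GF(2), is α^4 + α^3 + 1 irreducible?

Yes

Write g(α) = α^4 + α^3 + 1.
Check for roots in GF(2): g(0) = 1; g(1) = 1.
No roots, so no linear factors.
Monic irreducibles of degree 2 over GF(2): α^2 + α + 1.
None of them divide g (all give nonzero remainder).
No irreducible factor of degree ≤ 2 exists, so g is irreducible over GF(2).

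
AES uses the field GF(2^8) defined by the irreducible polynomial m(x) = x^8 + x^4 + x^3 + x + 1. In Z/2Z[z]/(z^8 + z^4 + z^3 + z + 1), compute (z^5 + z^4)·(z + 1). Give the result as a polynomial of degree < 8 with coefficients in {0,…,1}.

Multiply in Z/2Z[z]: (z^5 + z^4)·(z + 1) = z^6 + z^4.
Reduced: z^6 + z^4.

z^6 + z^4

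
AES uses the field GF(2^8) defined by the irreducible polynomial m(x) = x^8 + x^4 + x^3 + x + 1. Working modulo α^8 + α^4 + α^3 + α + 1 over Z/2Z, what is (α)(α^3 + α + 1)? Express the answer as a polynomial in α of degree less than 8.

α^4 + α^2 + α

Multiply in Z/2Z[α]: (α)·(α^3 + α + 1) = α^4 + α^2 + α.
Reduced: α^4 + α^2 + α.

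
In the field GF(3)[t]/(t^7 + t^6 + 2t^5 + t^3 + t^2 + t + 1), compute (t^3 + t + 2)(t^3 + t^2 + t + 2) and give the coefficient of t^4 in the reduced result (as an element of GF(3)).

Multiply in GF(3)[t]: (t^3 + t + 2)·(t^3 + t^2 + t + 2) = t^6 + t^5 + 2t^4 + 2t^3 + t + 1.
Reduced: t^6 + t^5 + 2t^4 + 2t^3 + t + 1.

2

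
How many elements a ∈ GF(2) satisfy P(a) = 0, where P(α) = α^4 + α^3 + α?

1

Evaluate at each of the 2 elements of GF(2):
P(0) = 0 → root; P(1) = 1.
Roots: {0}.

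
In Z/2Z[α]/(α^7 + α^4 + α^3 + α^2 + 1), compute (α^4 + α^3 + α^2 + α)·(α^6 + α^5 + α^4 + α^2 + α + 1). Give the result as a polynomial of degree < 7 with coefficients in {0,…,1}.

α^5 + α^3

Multiply in Z/2Z[α]: (α^4 + α^3 + α^2 + α)·(α^6 + α^5 + α^4 + α^2 + α + 1) = α^10 + α^8 + α^7 + α^6 + α^5 + α^4 + α^3 + α.
Reduce using α^7 ≡ α^4 + α^3 + α^2 + 1 (mod α^7 + α^4 + α^3 + α^2 + 1).
Reduced: α^5 + α^3.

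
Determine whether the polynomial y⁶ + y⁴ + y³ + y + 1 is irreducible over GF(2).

Write f(y) = y⁶ + y⁴ + y³ + y + 1.
Check for roots in GF(2): f(0) = 1; f(1) = 1.
No roots, so no linear factors.
Monic irreducibles of degree 2 over GF(2): y² + y + 1.
None of them divide f (all give nonzero remainder).
Monic irreducibles of degree 3 over GF(2): y³ + y + 1, y³ + y² + 1.
None of them divide f (all give nonzero remainder).
No irreducible factor of degree ≤ 3 exists, so f is irreducible over GF(2).

Yes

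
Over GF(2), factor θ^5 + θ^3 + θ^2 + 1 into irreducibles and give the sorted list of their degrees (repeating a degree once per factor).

Write g(θ) = θ^5 + θ^3 + θ^2 + 1.
Roots in GF(2): g(0) = 1; g(1) = 0 → root.
Linear factors from roots: (θ + 1).
Complete factorization: g(θ) = (θ + 1)^3·(θ^2 + θ + 1).
Factor degrees with multiplicity: 1 + 1 + 1 + 2 = 5.

1, 1, 1, 2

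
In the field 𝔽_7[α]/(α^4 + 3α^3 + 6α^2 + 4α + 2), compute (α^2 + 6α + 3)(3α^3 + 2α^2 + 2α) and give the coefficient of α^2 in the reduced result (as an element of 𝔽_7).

3

Multiply in 𝔽_7[α]: (α^2 + 6α + 3)·(3α^3 + 2α^2 + 2α) = 3α^5 + 6α^4 + 2α^3 + 4α^2 + 6α.
Reduce using α^4 ≡ 4α^3 + α^2 + 3α + 5 (mod α^4 + 3α^3 + 6α^2 + 4α + 2).
Reduced: 3α^2 + 5α + 6.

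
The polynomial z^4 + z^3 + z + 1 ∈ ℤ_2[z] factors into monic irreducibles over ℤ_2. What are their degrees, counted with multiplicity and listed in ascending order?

Write h(z) = z^4 + z^3 + z + 1.
Roots in ℤ_2: h(0) = 1; h(1) = 0 → root.
Linear factors from roots: (z + 1).
Complete factorization: h(z) = (z + 1)^2·(z^2 + z + 1).
Factor degrees with multiplicity: 1 + 1 + 2 = 4.

1, 1, 2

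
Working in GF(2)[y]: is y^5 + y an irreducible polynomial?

No

Write g(y) = y^5 + y.
Check for roots in GF(2): g(0) = 0 → root; g(1) = 0 → root.
g(0) = 0, so (y) divides g(y); g is reducible.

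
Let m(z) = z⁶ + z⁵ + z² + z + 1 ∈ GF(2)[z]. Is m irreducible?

Check for roots in GF(2): m(0) = 1; m(1) = 1.
No roots, so no linear factors.
Monic irreducibles of degree 2 over GF(2): z² + z + 1.
None of them divide m (all give nonzero remainder).
Monic irreducibles of degree 3 over GF(2): z³ + z + 1, z³ + z² + 1.
None of them divide m (all give nonzero remainder).
No irreducible factor of degree ≤ 3 exists, so m is irreducible over GF(2).

Yes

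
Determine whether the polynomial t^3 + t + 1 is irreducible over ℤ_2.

Yes

Write h(t) = t^3 + t + 1.
Check for roots in ℤ_2: h(0) = 1; h(1) = 1.
No roots. A degree-3 polynomial over a field with no linear factor is irreducible.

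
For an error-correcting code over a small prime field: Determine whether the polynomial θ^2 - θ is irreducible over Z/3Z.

No

Write P(θ) = θ^2 - θ.
Check for roots in Z/3Z: P(0) = 0 → root; P(1) = 0 → root; P(2) = 2.
P(0) = 0, so (θ) divides P(θ); P is reducible.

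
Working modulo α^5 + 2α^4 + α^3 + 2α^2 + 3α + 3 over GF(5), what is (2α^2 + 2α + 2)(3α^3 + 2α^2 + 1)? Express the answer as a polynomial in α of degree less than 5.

Multiply in GF(5)[α]: (2α^2 + 2α + 2)·(3α^3 + 2α^2 + 1) = α^5 + α^2 + 2α + 2.
Reduce using α^5 ≡ 3α^4 + 4α^3 + 3α^2 + 2α + 2 (mod α^5 + 2α^4 + α^3 + 2α^2 + 3α + 3).
Reduced: 3α^4 + 4α^3 + 4α^2 + 4α + 4.

3α^4 + 4α^3 + 4α^2 + 4α + 4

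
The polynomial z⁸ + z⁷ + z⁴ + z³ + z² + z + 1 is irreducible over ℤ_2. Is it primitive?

No

Write f(z) = z⁸ + z⁷ + z⁴ + z³ + z² + z + 1.
|GF(2^8)^×| = 2^8 − 1 = 255. Prime factorization: 255 = 3·5·17.
f is primitive ⇔ z has order 255 in GF(2)[z]/(f), i.e. z^(255/q) ≠ 1 for each prime q | 255.
z^(85) mod f = z⁷ + z⁶ + z⁵ + z⁴ + z³ + z + 1.
z^(51) mod f = 1
z^(15) mod f = z⁷ + z⁶ + z⁵ + z⁴ + 1.
Since z^(51) = 1, the order of z divides 51 < 255; not primitive.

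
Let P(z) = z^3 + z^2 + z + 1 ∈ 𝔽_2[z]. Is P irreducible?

No

Check for roots in 𝔽_2: P(0) = 1; P(1) = 0 → root.
P(1) = 0, so (z − 1) divides P(z); P is reducible.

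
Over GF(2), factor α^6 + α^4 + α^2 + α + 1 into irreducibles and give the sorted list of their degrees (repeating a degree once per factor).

Write g(α) = α^6 + α^4 + α^2 + α + 1.
Roots in GF(2): g(0) = 1; g(1) = 1.
Complete factorization: g(α) = (α^6 + α^4 + α^2 + α + 1).
Factor degrees with multiplicity: 6 = 6.

6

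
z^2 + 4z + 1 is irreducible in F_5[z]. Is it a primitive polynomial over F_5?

No

Write f(z) = z^2 + 4z + 1.
|GF(5^2)^×| = 5^2 − 1 = 24. Prime factorization: 24 = 2^3·3.
f is primitive ⇔ z has order 24 in GF(5)[z]/(f), i.e. z^(24/q) ≠ 1 for each prime q | 24.
z^(12) mod f = 1
z^(8) mod f = z + 4.
Since z^(12) = 1, the order of z divides 12 < 24; not primitive.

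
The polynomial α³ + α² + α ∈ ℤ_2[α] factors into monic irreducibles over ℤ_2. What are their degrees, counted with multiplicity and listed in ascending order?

Write g(α) = α³ + α² + α.
Roots in ℤ_2: g(0) = 0 → root; g(1) = 1.
Linear factors from roots: (α).
Complete factorization: g(α) = (α)·(α² + α + 1).
Factor degrees with multiplicity: 1 + 2 = 3.

1, 2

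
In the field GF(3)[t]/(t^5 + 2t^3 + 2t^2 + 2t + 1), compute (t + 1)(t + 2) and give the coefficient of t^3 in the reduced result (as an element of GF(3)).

0

Multiply in GF(3)[t]: (t + 1)·(t + 2) = t^2 + 2.
Reduced: t^2 + 2.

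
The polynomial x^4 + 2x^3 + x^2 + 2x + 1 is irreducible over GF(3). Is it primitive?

Write f(x) = x^4 + 2x^3 + x^2 + 2x + 1.
|GF(3^4)^×| = 3^4 − 1 = 80. Prime factorization: 80 = 2^4·5.
f is primitive ⇔ x has order 80 in GF(3)[x]/(f), i.e. x^(80/q) ≠ 1 for each prime q | 80.
x^(40) mod f = 1
x^(16) mod f = 2x.
Since x^(40) = 1, the order of x divides 40 < 80; not primitive.

No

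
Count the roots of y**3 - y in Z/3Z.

3

Write f(y) = y**3 - y.
Evaluate at each of the 3 elements of Z/3Z:
f(0) = 0 → root; f(1) = 0 → root; f(2) = 0 → root.
Roots: {0, 1, 2}.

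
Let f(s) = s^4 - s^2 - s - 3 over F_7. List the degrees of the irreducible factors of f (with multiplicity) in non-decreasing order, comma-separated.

1, 3

Linear factors from roots: (s - 2).
Complete factorization: f(s) = (s - 2)·(s^3 + 2s^2 + 3s - 2).
Factor degrees with multiplicity: 1 + 3 = 4.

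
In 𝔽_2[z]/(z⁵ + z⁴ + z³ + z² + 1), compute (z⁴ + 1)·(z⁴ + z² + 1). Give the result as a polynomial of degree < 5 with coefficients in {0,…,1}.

Multiply in 𝔽_2[z]: (z⁴ + 1)·(z⁴ + z² + 1) = z⁸ + z⁶ + z² + 1.
Reduce using z⁵ ≡ z⁴ + z³ + z² + 1 (mod z⁵ + z⁴ + z³ + z² + 1).
Reduced: z⁴ + z³ + z² + z.

z^4 + z^3 + z^2 + z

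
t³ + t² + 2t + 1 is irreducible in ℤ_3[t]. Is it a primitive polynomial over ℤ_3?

Yes

Write f(t) = t³ + t² + 2t + 1.
|GF(3^3)^×| = 3^3 − 1 = 26. Prime factorization: 26 = 2·13.
f is primitive ⇔ t has order 26 in GF(3)[t]/(f), i.e. t^(26/q) ≠ 1 for each prime q | 26.
t^(13) mod f = 2.
t^(2) mod f = t².
None equal 1, so t has full order 26; f is primitive.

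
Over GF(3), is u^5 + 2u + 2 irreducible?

Write h(u) = u^5 + 2u + 2.
Check for roots in GF(3): h(0) = 2; h(1) = 2; h(2) = 2.
No roots, so no linear factors.
Monic irreducibles of degree 2 over GF(3): u^2 + 1, u^2 + u + 2, u^2 + 2u + 2.
None of them divide h (all give nonzero remainder).
No irreducible factor of degree ≤ 2 exists, so h is irreducible over GF(3).

Yes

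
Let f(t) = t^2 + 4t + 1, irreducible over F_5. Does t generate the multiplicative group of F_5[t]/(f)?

|GF(5^2)^×| = 5^2 − 1 = 24. Prime factorization: 24 = 2^3·3.
f is primitive ⇔ t has order 24 in GF(5)[t]/(f), i.e. t^(24/q) ≠ 1 for each prime q | 24.
t^(12) mod f = 1
t^(8) mod f = t + 4.
Since t^(12) = 1, the order of t divides 12 < 24; not primitive.

No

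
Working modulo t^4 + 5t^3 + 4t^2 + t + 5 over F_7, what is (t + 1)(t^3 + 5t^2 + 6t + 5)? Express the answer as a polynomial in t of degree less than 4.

Multiply in F_7[t]: (t + 1)·(t^3 + 5t^2 + 6t + 5) = t^4 + 6t^3 + 4t^2 + 4t + 5.
Reduce using t^4 ≡ 2t^3 + 3t^2 + 6t + 2 (mod t^4 + 5t^3 + 4t^2 + t + 5).
Reduced: t^3 + 3t.

t^3 + 3t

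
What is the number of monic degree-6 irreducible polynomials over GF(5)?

By the necklace-counting formula, N_5(6) = (1/6) Σ_{d|6} μ(6/d)·5^d.
Divisors of 6: 1, 2, 3, 6; μ(6/d) for each: 1, -1, -1, 1.
Σ = 5^1 − 5^2 − 5^3 + 5^6 = 15480.
N = 15480/6 = 2580.

2580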